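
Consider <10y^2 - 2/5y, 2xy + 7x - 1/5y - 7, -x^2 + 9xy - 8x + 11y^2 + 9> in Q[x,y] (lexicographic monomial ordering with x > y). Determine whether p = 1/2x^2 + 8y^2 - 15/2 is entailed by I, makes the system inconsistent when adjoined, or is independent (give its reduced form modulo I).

First compute the reduced Gröbner basis of I by Buchberger's algorithm.
f_1 = 10y^2 - 2/5y, LT = y^2.
f_2 = 2xy + 7x - 1/5y - 7, LT = xy.
f_3 = -x^2 + 9xy - 8x + 11y^2 + 9, LT = x^2.

S(f_1,f_2): lcm = xy^2. S = -177/50xy + 1/10y^2 + 7/2y.
  reduce S modulo (f_1, f_2, f_3):
  remainder 1239/100x + 63/20y - 1239/100 ≠ 0; add h_4 = 1239/100x + 63/20y - 1239/100 to the basis.

S(f_2,f_3): lcm = x^2y. S = 7/2x^2 + 9xy^2 - 81/10xy - 7/2x + 11y^3 + 9y.
  reduce S modulo (f_1, f_2, f_3, h_4):
  remainder 1551864/36875y ≠ 0; add h_5 = 1551864/36875y to the basis.

The other S-polynomials (S(f_1,f_3), S(f_1,h_4), S(f_2,h_4), S(f_3,h_4), S(f_1,h_5), S(f_2,h_5), S(f_3,h_5), S(h_4,h_5)) all reduce to 0 modulo the current basis, so we have a Gröbner basis.
Inter-reduce: drop elements whose leading term is divisible by another's, tail-reduce, and make monic.
Reduced Gröbner basis: {x - 1, y}.
Label its elements g_1 = x - 1, g_2 = y.

Reduce p = 1/2x^2 + 8y^2 - 15/2 modulo G:
  leading term x^2: subtract (1/2x)·g_1 from 1/2x^2 + 8y^2 - 15/2 → 1/2x + 8y^2 - 15/2
  leading term x: subtract (1/2)·g_1 from 1/2x + 8y^2 - 15/2 → 8y^2 - 7
  leading term y^2: subtract (8y)·g_2 from 8y^2 - 7 → -7
  leading term 1: no divisor's leading term divides it; move -7 to the remainder.
  normal form = -7.
The normal form is nonzero, so p ∉ I. Since p minus its normal form lies in I, I + (p) = I + (r) where r = -7; decide whether this ideal is the whole ring.
Here r = -7 is a nonzero constant, hence a unit: 1 ∈ I + (p), the Gröbner basis of I + (p) is {1}, and the enlarged system has no common solution — adjoining p is inconsistent.

Adjoining 1/2x^2 + 8y^2 - 15/2 makes the ideal the whole ring: the system is inconsistent.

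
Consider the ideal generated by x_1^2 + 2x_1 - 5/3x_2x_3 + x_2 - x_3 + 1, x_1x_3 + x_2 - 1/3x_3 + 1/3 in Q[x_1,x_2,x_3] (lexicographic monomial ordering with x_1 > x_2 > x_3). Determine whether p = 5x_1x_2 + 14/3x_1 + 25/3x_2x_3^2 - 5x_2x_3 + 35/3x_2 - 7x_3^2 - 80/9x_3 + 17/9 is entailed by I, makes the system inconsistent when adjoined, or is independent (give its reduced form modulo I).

First compute the reduced Gröbner basis of I by Buchberger's algorithm.
f_1 = x_1^2 + 2x_1 - 5/3x_2x_3 + x_2 - x_3 + 1, LT = x_1^2.
f_2 = x_1x_3 + x_2 - 1/3x_3 + 1/3, LT = x_1x_3.

S(f_1,f_2): lcm = x_1^2x_3. S = -x_1x_2 + 7/3x_1x_3 - 1/3x_1 - 5/3x_2x_3^2 + x_2x_3 - x_3^2 + x_3.
  reduce S modulo (f_1, f_2):
  remainder -x_1x_2 - 1/3x_1 - 5/3x_2x_3^2 + x_2x_3 - 7/3x_2 - x_3^2 + 16/9x_3 - 7/9 ≠ 0; add h_3 = -x_1x_2 - 1/3x_1 - 5/3x_2x_3^2 + x_2x_3 - 7/3x_2 - x_3^2 + 16/9x_3 - 7/9 to the basis.

S(f_2,h_3): lcm = x_1x_2x_3. S = -1/3x_1x_3 + x_2^2 - 5/3x_2x_3^3 + x_2x_3^2 - 8/3x_2x_3 + 1/3x_2 - x_3^3 + 16/9x_3^2 - 7/9x_3.
  reduce S modulo (f_1, f_2, h_3):
  remainder x_2^2 - 5/3x_2x_3^3 + x_2x_3^2 - 8/3x_2x_3 + 2/3x_2 - x_3^3 + 16/9x_3^2 - 8/9x_3 + 1/9 ≠ 0; add h_4 = x_2^2 - 5/3x_2x_3^3 + x_2x_3^2 - 8/3x_2x_3 + 2/3x_2 - x_3^3 + 16/9x_3^2 - 8/9x_3 + 1/9 to the basis.

The other S-polynomials (S(f_1,h_3), S(f_1,h_4), S(f_2,h_4), S(h_3,h_4)) all reduce to 0 modulo the current basis, so we have a Gröbner basis.
Inter-reduce: drop elements whose leading term is divisible by another's, tail-reduce, and make monic.
Reduced Gröbner basis: {x_1^2 + 2x_1 - 5/3x_2x_3 + x_2 - x_3 + 1, x_1x_2 + 1/3x_1 + 5/3x_2x_3^2 - x_2x_3 + 7/3x_2 + x_3^2 - 16/9x_3 + 7/9, x_1x_3 + x_2 - 1/3x_3 + 1/3, x_2^2 - 5/3x_2x_3^3 + x_2x_3^2 - 8/3x_2x_3 + 2/3x_2 - x_3^3 + 16/9x_3^2 - 8/9x_3 + 1/9}.
Label its elements g_1 = x_1^2 + 2x_1 - 5/3x_2x_3 + x_2 - x_3 + 1, g_2 = x_1x_2 + 1/3x_1 + 5/3x_2x_3^2 - x_2x_3 + 7/3x_2 + x_3^2 - 16/9x_3 + 7/9, g_3 = x_1x_3 + x_2 - 1/3x_3 + 1/3, g_4 = x_2^2 - 5/3x_2x_3^3 + x_2x_3^2 - 8/3x_2x_3 + 2/3x_2 - x_3^3 + 16/9x_3^2 - 8/9x_3 + 1/9.

Reduce p = 5x_1x_2 + 14/3x_1 + 25/3x_2x_3^2 - 5x_2x_3 + 35/3x_2 - 7x_3^2 - 80/9x_3 + 17/9 modulo G:
  leading term x_1x_2: subtract (5)·g_2 from 5x_1x_2 + 14/3x_1 + 25/3x_2x_3^2 - 5x_2x_3 + 35/3x_2 - 7x_3^2 - 80/9x_3 + 17/9 → 3x_1 - 12x_3^2 - 2
  leading term x_1: no divisor's leading term divides it; move 3x_1 to the remainder.
  leading term x_3^2: no divisor's leading term divides it; move -12x_3^2 to the remainder.
  leading term 1: no divisor's leading term divides it; move -2 to the remainder.
  normal form = 3x_1 - 12x_3^2 - 2.
The normal form is nonzero, so p ∉ I. Since p minus its normal form lies in I, I + (p) = I + (r) where r = 3x_1 - 12x_3^2 - 2; decide whether this ideal is the whole ring.
Run Buchberger on G together with r (pairs among the g_i already reduce to 0 since G is a Gröbner basis):
g_1 = x_1^2 + 2x_1 - 5/3x_2x_3 + x_2 - x_3 + 1, LT = x_1^2.
g_2 = x_1x_2 + 1/3x_1 + 5/3x_2x_3^2 - x_2x_3 + 7/3x_2 + x_3^2 - 16/9x_3 + 7/9, LT = x_1x_2.
g_3 = x_1x_3 + x_2 - 1/3x_3 + 1/3, LT = x_1x_3.
g_4 = x_2^2 - 5/3x_2x_3^3 + x_2x_3^2 - 8/3x_2x_3 + 2/3x_2 - x_3^3 + 16/9x_3^2 - 8/9x_3 + 1/9, LT = x_2^2.
r = 3x_1 - 12x_3^2 - 2, LT = x_1.

S(g_1,r): lcm = x_1^2. S = 4x_1x_3^2 + 8/3x_1 - 5/3x_2x_3 + x_2 - x_3 + 1.
  reduce S modulo (g_1, g_2, g_3, g_4, r):
  remainder -17/3x_2x_3 + x_2 + 12x_3^2 - 7/3x_3 + 25/9 ≠ 0; add m_6 = -17/3x_2x_3 + x_2 + 12x_3^2 - 7/3x_3 + 25/9 to the basis.

S(g_2,r): lcm = x_1x_2. S = 1/3x_1 + 17/3x_2x_3^2 - x_2x_3 + 3x_2 + x_3^2 - 16/9x_3 + 7/9.
  reduce S modulo (g_1, g_2, g_3, g_4, r, m_6):
  remainder 3x_2 + 12x_3^3 + x_3 + 1 ≠ 0; add m_7 = 3x_2 + 12x_3^3 + x_3 + 1 to the basis.

S(g_2,m_6): lcm = x_1x_2x_3. S = 3/17x_1x_2 + 36/17x_1x_3^2 - 4/51x_1x_3 + 25/51x_1 + 5/3x_2x_3^3 - x_2x_3^2 + 7/3x_2x_3 + x_3^3 - 16/9x_3^2 + 7/9x_3.
  reduce S modulo (g_1, g_2, g_3, g_4, r, m_6, m_7):
  remainder 60/17x_3^4 - 180/289x_3^3 + 625/289x_3^2 - 35/289x_3 + 110/289 ≠ 0; add m_8 = 60/17x_3^4 - 180/289x_3^3 + 625/289x_3^2 - 35/289x_3 + 110/289 to the basis.

The other S-polynomials (S(g_1,g_2), S(g_1,g_3), S(g_1,g_4), S(g_2,g_3), S(g_2,g_4), S(g_3,g_4), S(g_3,r), S(g_4,r), S(g_1,m_6), S(g_3,m_6), S(g_4,m_6), S(r,m_6), S(g_1,m_7), S(g_2,m_7), S(g_3,m_7), S(g_4,m_7), S(r,m_7), S(m_6,m_7), S(g_1,m_8), S(g_2,m_8), S(g_3,m_8), S(g_4,m_8), S(r,m_8), S(m_6,m_8), S(m_7,m_8)) all reduce to 0 modulo the current basis, so we have a Gröbner basis.
Inter-reduce: drop elements whose leading term is divisible by another's, tail-reduce, and make monic.
Reduced Gröbner basis: {x_1 - 4x_3^2 - 2/3, x_2 + 4x_3^3 + 1/3x_3 + 1/3, x_3^4 - 3/17x_3^3 + 125/204x_3^2 - 7/204x_3 + 11/102}.
The reduced Gröbner basis of I + (p) is {x_1 - 4x_3^2 - 2/3, x_2 + 4x_3^3 + 1/3x_3 + 1/3, x_3^4 - 3/17x_3^3 + 125/204x_3^2 - 7/204x_3 + 11/102} ≠ {1}, a proper ideal, so the enlarged system stays consistent: p is independent of I, with normal form 3x_1 - 12x_3^2 - 2.

5x_1x_2 + 14/3x_1 + 25/3x_2x_3^2 - 5x_2x_3 + 35/3x_2 - 7x_3^2 - 80/9x_3 + 17/9 is independent of I; its normal form modulo I is 3x_1 - 12x_3^2 - 2.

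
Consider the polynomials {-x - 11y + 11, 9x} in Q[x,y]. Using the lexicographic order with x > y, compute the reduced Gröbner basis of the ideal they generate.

The reduced Gröbner basis is the canonical form of the ideal for this ordering.

f_1 = -x - 11y + 11, LT = x.
f_2 = 9x, LT = x.

S(f_1,f_2): lcm = x. S = 11y - 11.
  reduce S modulo (f_1, f_2):
  remainder 11y - 11 ≠ 0; add g_3 = 11y - 11 to the basis.

The other S-polynomials (S(f_1,g_3), S(f_2,g_3)) all reduce to 0 modulo the current basis, so we have a Gröbner basis.
Inter-reduce: drop elements whose leading term is divisible by another's, tail-reduce, and make monic.

G = {x, y - 1}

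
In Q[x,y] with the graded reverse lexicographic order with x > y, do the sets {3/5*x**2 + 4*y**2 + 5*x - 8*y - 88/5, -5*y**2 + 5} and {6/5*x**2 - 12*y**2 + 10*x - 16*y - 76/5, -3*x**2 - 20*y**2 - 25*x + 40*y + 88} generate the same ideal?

Two ideals are equal iff their reduced Gröbner bases coincide (the reduced basis is unique for a fixed ordering).
Buchberger on the first generating set:
f_1 = 3/5*x**2 + 4*y**2 + 5*x - 8*y - 88/5, LT = x**2.
f_2 = -5*y**2 + 5, LT = y**2.

The S-polynomials (S(f_1,f_2)) all reduce to 0 modulo the current basis, so we have a Gröbner basis.
Inter-reduce: drop elements whose leading term is divisible by another's, tail-reduce, and make monic.
Reduced Gröbner basis: {x**2 + 25/3*x - 40/3*y - 68/3, y**2 - 1}.

Buchberger on the second generating set:
h_1 = 6/5*x**2 - 12*y**2 + 10*x - 16*y - 76/5, LT = x**2.
h_2 = -3*x**2 - 20*y**2 - 25*x + 40*y + 88, LT = x**2.

S(h_1,h_2): lcm = x**2. S = -50/3*y**2 + 50/3.
  leading term y**2: no divisor's leading term divides it; move -50/3*y**2 to the remainder.
  leading term 1: no divisor's leading term divides it; move 50/3 to the remainder.
  remainder -50/3*y**2 + 50/3 ≠ 0; add k_3 = -50/3*y**2 + 50/3 to the basis.

The other S-polynomials (S(h_1,k_3), S(h_2,k_3)) all reduce to 0 modulo the current basis, so we have a Gröbner basis.
Inter-reduce: drop elements whose leading term is divisible by another's, tail-reduce, and make monic.
Reduced Gröbner basis: {x**2 + 25/3*x - 40/3*y - 68/3, y**2 - 1}.

Same reduced basis, so the two generating sets span the same ideal.

Yes, the ideals are equal.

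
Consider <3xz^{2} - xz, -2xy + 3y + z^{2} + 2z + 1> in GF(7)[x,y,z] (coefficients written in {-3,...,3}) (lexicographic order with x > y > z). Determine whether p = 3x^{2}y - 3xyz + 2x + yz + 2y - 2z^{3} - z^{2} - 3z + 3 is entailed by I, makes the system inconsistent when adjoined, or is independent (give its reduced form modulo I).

First compute the reduced Gröbner basis of I by Buchberger's algorithm.
f_1 = 3xz^{2} - xz, LT = xz^{2}.
f_2 = -2xy + 3y + z^{2} + 2z + 1, LT = xy.

S(f_1,f_2): lcm = xyz^{2}. S = 2xyz - 2yz^{2} - 3z^{4} + z^{3} - 3z^{2}.
  leading term xyz: subtract (-z)·f_2 from 2xyz - 2yz^{2} - 3z^{4} + z^{3} - 3z^{2} → -2yz^{2} + 3yz - 3z^{4} + 2z^{3} - z^{2} + z
  leading term yz^{2}: no divisor's leading term divides it; move -2yz^{2} to the remainder.
  leading term yz: no divisor's leading term divides it; move 3yz to the remainder.
  leading term z^{4}: no divisor's leading term divides it; move -3z^{4} to the remainder.
  leading term z^{3}: no divisor's leading term divides it; move 2z^{3} to the remainder.
  leading term z^{2}: no divisor's leading term divides it; move -z^{2} to the remainder.
  leading term z: no divisor's leading term divides it; move z to the remainder.
  remainder -2yz^{2} + 3yz - 3z^{4} + 2z^{3} - z^{2} + z ≠ 0; add h_3 = -2yz^{2} + 3yz - 3z^{4} + 2z^{3} - z^{2} + z to the basis.

The other S-polynomials (S(f_1,h_3), S(f_2,h_3)) all reduce to 0 modulo the current basis, so we have a Gröbner basis.
Inter-reduce: drop elements whose leading term is divisible by another's, tail-reduce, and make monic.
Reduced Gröbner basis: {xy + 2y + 3z^{2} - z + 3, xz^{2} + 2xz, yz^{2} + 2yz - 2z^{4} - z^{3} - 3z^{2} + 3z}.
Label its elements g_1 = xy + 2y + 3z^{2} - z + 3, g_2 = xz^{2} + 2xz, g_3 = yz^{2} + 2yz - 2z^{4} - z^{3} - 3z^{2} + 3z.

Reduce p = 3x^{2}y - 3xyz + 2x + yz + 2y - 2z^{3} - z^{2} - 3z + 3 modulo G:
  leading term x^{2}y: subtract (3x)·g_1 from 3x^{2}y - 3xyz + 2x + yz + 2y - 2z^{3} - z^{2} - 3z + 3 → -3xyz + xy - 2xz^{2} + 3xz + yz + 2y - 2z^{3} - z^{2} - 3z + 3
  leading term xyz: subtract (-3z)·g_1 from -3xyz + xy - 2xz^{2} + 3xz + yz + 2y - 2z^{3} - z^{2} - 3z + 3 → xy - 2xz^{2} + 3xz + 2y + 3z^{2} - z + 3
  leading term xy: subtract (1)·g_1 from xy - 2xz^{2} + 3xz + 2y + 3z^{2} - z + 3 → -2xz^{2} + 3xz
  leading term xz^{2}: subtract (-2)·g_2 from -2xz^{2} + 3xz → 0
  normal form = 0.
Since the normal form is 0, p ∈ I.

3x^{2}y - 3xyz + 2x + yz + 2y - 2z^{3} - z^{2} - 3z + 3 lies in I (it reduces to 0).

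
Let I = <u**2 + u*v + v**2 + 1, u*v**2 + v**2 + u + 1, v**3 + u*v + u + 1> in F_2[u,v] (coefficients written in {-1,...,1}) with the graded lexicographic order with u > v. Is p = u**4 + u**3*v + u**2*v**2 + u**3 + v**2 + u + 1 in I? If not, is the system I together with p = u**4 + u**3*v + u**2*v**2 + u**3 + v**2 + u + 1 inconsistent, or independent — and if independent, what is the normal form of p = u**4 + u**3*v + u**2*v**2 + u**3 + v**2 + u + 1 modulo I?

u**4 + u**3*v + u**2*v**2 + u**3 + v**2 + u + 1 is independent of I; its normal form modulo I is u + v + 1.

First compute the reduced Gröbner basis of I by Buchberger's algorithm.
f_1 = u**2 + u*v + v**2 + 1, LT = u**2.
f_2 = u*v**2 + v**2 + u + 1, LT = u*v**2.
f_3 = v**3 + u*v + u + 1, LT = v**3.

The S-polynomials (S(f_1,f_2), S(f_1,f_3), S(f_2,f_3)) all reduce to 0 modulo the current basis, so we have a Gröbner basis.
Inter-reduce: drop elements whose leading term is divisible by another's, tail-reduce, and make monic.
Reduced Gröbner basis: {u*v**2 + v**2 + u + 1, v**3 + u*v + u + 1, u**2 + u*v + v**2 + 1}.
Label its elements g_1 = u*v**2 + v**2 + u + 1, g_2 = v**3 + u*v + u + 1, g_3 = u**2 + u*v + v**2 + 1.

Reduce p = u**4 + u**3*v + u**2*v**2 + u**3 + v**2 + u + 1 modulo G:
  leading term u**4: subtract (u**2)·g_3 from u**4 + u**3*v + u**2*v**2 + u**3 + v**2 + u + 1 → u**3 + u**2 + v**2 + u + 1
  leading term u**3: subtract (u)·g_3 from u**3 + u**2 + v**2 + u + 1 → u**2*v + u*v**2 + u**2 + v**2 + 1
  leading term u**2*v: subtract (v)·g_3 from u**2*v + u*v**2 + u**2 + v**2 + 1 → v**3 + u**2 + v**2 + v + 1
  leading term v**3: subtract (1)·g_2 from v**3 + u**2 + v**2 + v + 1 → u**2 + u*v + v**2 + u + v
  leading term u**2: subtract (1)·g_3 from u**2 + u*v + v**2 + u + v → u + v + 1
  leading term u: no divisor's leading term divides it; move u to the remainder.
  leading term v: no divisor's leading term divides it; move v to the remainder.
  leading term 1: no divisor's leading term divides it; move 1 to the remainder.
  normal form = u + v + 1.
The normal form is nonzero, so p ∉ I. Since p minus its normal form lies in I, I + (p) = I + (r) where r = u + v + 1; decide whether this ideal is the whole ring.
Run Buchberger on G together with r (pairs among the g_i already reduce to 0 since G is a Gröbner basis):
g_1 = u*v**2 + v**2 + u + 1, LT = u*v**2.
g_2 = v**3 + u*v + u + 1, LT = v**3.
g_3 = u**2 + u*v + v**2 + 1, LT = u**2.
r = u + v + 1, LT = u.

S(g_1,r): lcm = u*v**2. S = v**3 + u + 1.
  leading term v**3: subtract (1)·g_2 from v**3 + u + 1 → u*v
  leading term u*v: subtract (v)·r from u*v → v**2 + v
  leading term v**2: no divisor's leading term divides it; move v**2 to the remainder.
  leading term v: no divisor's leading term divides it; move v to the remainder.
  remainder v**2 + v ≠ 0; add m_5 = v**2 + v to the basis.

The other S-polynomials (S(g_1,g_2), S(g_1,g_3), S(g_2,g_3), S(g_2,r), S(g_3,r), S(g_1,m_5), S(g_2,m_5), S(g_3,m_5), S(r,m_5)) all reduce to 0 modulo the current basis, so we have a Gröbner basis.
Inter-reduce: drop elements whose leading term is divisible by another's, tail-reduce, and make monic.
Reduced Gröbner basis: {v**2 + v, u + v + 1}.
The reduced Gröbner basis of I + (p) is {v**2 + v, u + v + 1} ≠ {1}, a proper ideal, so the enlarged system stays consistent: p is independent of I, with normal form u + v + 1.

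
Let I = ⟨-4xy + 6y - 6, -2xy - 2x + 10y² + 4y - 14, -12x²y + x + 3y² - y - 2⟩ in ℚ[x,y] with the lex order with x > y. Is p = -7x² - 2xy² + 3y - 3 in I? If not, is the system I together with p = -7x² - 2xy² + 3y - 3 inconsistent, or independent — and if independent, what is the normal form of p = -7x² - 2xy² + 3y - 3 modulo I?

First compute the reduced Gröbner basis of I by Buchberger's algorithm.
f_1 = -4xy + 6y - 6, LT = xy.
f_2 = -2xy - 2x + 10y² + 4y - 14, LT = xy.
f_3 = -12x²y + x + 3y² - y - 2, LT = x²y.

S(f_1,f_2): lcm = xy. S = -x + 5y² + ½y - 11/2.
  leading term x: no divisor's leading term divides it; move -x to the remainder.
  leading term y²: no divisor's leading term divides it; move 5y² to the remainder.
  leading term y: no divisor's leading term divides it; move ½y to the remainder.
  leading term 1: no divisor's leading term divides it; move -11/2 to the remainder.
  remainder -x + 5y² + ½y - 11/2 ≠ 0; add h_4 = -x + 5y² + ½y - 11/2 to the basis.

S(f_1,f_3): lcm = x²y. S = -3/2xy + 19/12x + ¼y² - 1/12y - ⅙.
  leading term xy: subtract (⅜)·f_1 from -3/2xy + 19/12x + ¼y² - 1/12y - ⅙ → 19/12x + ¼y² - 7/3y + 25/12
  leading term x: subtract (-19/12)·h_4 from 19/12x + ¼y² - 7/3y + 25/12 → 49/6y² - 37/24y - 53/8
  leading term y²: no divisor's leading term divides it; move 49/6y² to the remainder.
  leading term y: no divisor's leading term divides it; move -37/24y to the remainder.
  leading term 1: no divisor's leading term divides it; move -53/8 to the remainder.
  remainder 49/6y² - 37/24y - 53/8 ≠ 0; add h_5 = 49/6y² - 37/24y - 53/8 to the basis.

S(f_1,h_4): lcm = xy. S = 5y³ + ½y² - 7y + 3/2.
  leading term y³: subtract (30/49y)·h_5 from 5y³ + ½y² - 7y + 3/2 → 283/196y² - 577/196y + 3/2
  leading term y²: subtract (849/4802)·h_5 from 283/196y² - 577/196y + 3/2 → -102621/38416y + 102621/38416
  leading term y: no divisor's leading term divides it; move -102621/38416y to the remainder.
  leading term 1: no divisor's leading term divides it; move 102621/38416 to the remainder.
  remainder -102621/38416y + 102621/38416 ≠ 0; add h_6 = -102621/38416y + 102621/38416 to the basis.

The other S-polynomials (S(f_2,f_3), S(f_2,h_4), S(f_3,h_4), S(f_1,h_5), S(f_2,h_5), S(f_3,h_5), S(h_4,h_5), S(f_1,h_6), S(f_2,h_6), S(f_3,h_6), S(h_4,h_6), S(h_5,h_6)) all reduce to 0 modulo the current basis, so we have a Gröbner basis.
Inter-reduce: drop elements whose leading term is divisible by another's, tail-reduce, and make monic.
Reduced Gröbner basis: {x, y - 1}.
Label its elements g_1 = x, g_2 = y - 1.

Reduce p = -7x² - 2xy² + 3y - 3 modulo G:
  leading term x²: subtract (-7x)·g_1 from -7x² - 2xy² + 3y - 3 → -2xy² + 3y - 3
  leading term xy²: subtract (-2y²)·g_1 from -2xy² + 3y - 3 → 3y - 3
  leading term y: subtract (3)·g_2 from 3y - 3 → 0
  normal form = 0.
Since the normal form is 0, p ∈ I.

-7x² - 2xy² + 3y - 3 lies in I (it reduces to 0).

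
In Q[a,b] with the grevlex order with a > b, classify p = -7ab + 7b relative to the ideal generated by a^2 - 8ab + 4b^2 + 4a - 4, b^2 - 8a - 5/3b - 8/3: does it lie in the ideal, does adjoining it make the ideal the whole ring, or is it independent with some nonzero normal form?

Adjoining -7ab + 7b makes the ideal the whole ring: the system is inconsistent.

First compute the reduced Gröbner basis of I by Buchberger's algorithm.
f_1 = a^2 - 8ab + 4b^2 + 4a - 4, LT = a^2.
f_2 = b^2 - 8a - 5/3b - 8/3, LT = b^2.

The S-polynomials (S(f_1,f_2)) all reduce to 0 modulo the current basis, so we have a Gröbner basis.
Inter-reduce: drop elements whose leading term is divisible by another's, tail-reduce, and make monic.
Reduced Gröbner basis: {a^2 - 8ab + 36a + 20/3b + 20/3, b^2 - 8a - 5/3b - 8/3}.
Label its elements g_1 = a^2 - 8ab + 36a + 20/3b + 20/3, g_2 = b^2 - 8a - 5/3b - 8/3.

Reduce p = -7ab + 7b modulo G:
  leading term ab: no divisor's leading term divides it; move -7ab to the remainder.
  leading term b: no divisor's leading term divides it; move 7b to the remainder.
  normal form = -7ab + 7b.
The normal form is nonzero, so p ∉ I. Since p minus its normal form lies in I, I + (p) = I + (r) where r = -7ab + 7b; decide whether this ideal is the whole ring.
Run Buchberger on G together with r (pairs among the g_i already reduce to 0 since G is a Gröbner basis):
g_1 = a^2 - 8ab + 36a + 20/3b + 20/3, LT = a^2.
g_2 = b^2 - 8a - 5/3b - 8/3, LT = b^2.
r = -7ab + 7b, LT = ab.

S(g_1,r): lcm = a^2b. S = -8ab^2 + 37ab + 20/3b^2 + 20/3b.
  reduce S modulo (g_1, g_2, r):
  remainder 2336a - 395/9b + 4000/9 ≠ 0; add m_4 = 2336a - 395/9b + 4000/9 to the basis.

S(g_2,r): lcm = ab^2. S = -8a^2 - 5/3ab + b^2 - 8/3a.
  reduce S modulo (g_1, g_2, r, m_4):
  remainder -20323/3942b + 376/1971 ≠ 0; add m_5 = -20323/3942b + 376/1971 to the basis.

S(g_1,m_4): lcm = a^2. S = -167797/21024ab + 23527/657a + 20/3b + 20/3.
  reduce S modulo (g_1, g_2, r, m_4, m_5):
  remainder -757499/4450737 ≠ 0; add m_6 = -757499/4450737 to the basis.

The other S-polynomials (S(g_1,g_2), S(g_2,m_4), S(r,m_4), S(g_1,m_5), S(g_2,m_5), S(r,m_5), S(m_4,m_5), S(g_1,m_6), S(g_2,m_6), S(r,m_6), S(m_4,m_6), S(m_5,m_6)) all reduce to 0 modulo the current basis, so we have a Gröbner basis.
Inter-reduce: drop elements whose leading term is divisible by another's, tail-reduce, and make monic.
Reduced Gröbner basis: {1}.
The reduced Gröbner basis of I + (p) is {1}: the ideal is the whole ring, so the enlarged system has no common solution — adjoining p is inconsistent.

The remainder on division by a Gröbner basis is unique — it is the normal form.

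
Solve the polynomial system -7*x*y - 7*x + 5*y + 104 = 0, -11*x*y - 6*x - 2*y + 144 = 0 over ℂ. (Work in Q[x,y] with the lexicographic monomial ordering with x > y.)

Compute a lex Gröbner basis by Buchberger's algorithm.
f_1 = -7*x*y - 7*x + 5*y + 104, LT = x*y.
f_2 = -11*x*y - 6*x - 2*y + 144, LT = x*y.

S(f_1,f_2): lcm = x*y. S = 5/11*x - 69/77*y - 136/77.
  leading term x: no divisor's leading term divides it; move 5/11*x to the remainder.
  leading term y: no divisor's leading term divides it; move -69/77*y to the remainder.
  leading term 1: no divisor's leading term divides it; move -136/77 to the remainder.
  remainder 5/11*x - 69/77*y - 136/77 ≠ 0; add h_3 = 5/11*x - 69/77*y - 136/77 to the basis.

S(f_1,h_3): lcm = x*y. S = x + 69/35*y**2 + 111/35*y - 104/7.
  leading term x: subtract (11/5)·h_3 from x + 69/35*y**2 + 111/35*y - 104/7 → 69/35*y**2 + 36/7*y - 384/35
  leading term y**2: no divisor's leading term divides it; move 69/35*y**2 to the remainder.
  leading term y: no divisor's leading term divides it; move 36/7*y to the remainder.
  leading term 1: no divisor's leading term divides it; move -384/35 to the remainder.
  remainder 69/35*y**2 + 36/7*y - 384/35 ≠ 0; add h_4 = 69/35*y**2 + 36/7*y - 384/35 to the basis.

The other S-polynomials (S(f_2,h_3), S(f_1,h_4), S(f_2,h_4), S(h_3,h_4)) all reduce to 0 modulo the current basis, so we have a Gröbner basis.
Inter-reduce: drop elements whose leading term is divisible by another's, tail-reduce, and make monic.
Reduced Gröbner basis: {x - 69/35*y - 136/35, y**2 + 60/23*y - 128/23}.

Elimination: the polynomial y**2 + 60/23*y - 128/23 lies in the elimination ideal for y, so y ∈ {-4, 32/23}. For each such y, the remaining basis elements (now univariate) give the rest of the solution.
  y = -4: the earlier basis element becomes x + 4 = 0, giving x = -4 — point (-4, -4).
  y = 32/23: the earlier basis element becomes x - 232/35 = 0, giving x = 232/35 — point (232/35, 32/23).

{(-4, -4), (232/35, 32/23)}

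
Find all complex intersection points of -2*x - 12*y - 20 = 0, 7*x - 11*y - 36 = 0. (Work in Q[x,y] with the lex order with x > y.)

{(2, -2)}

Compute a lex Gröbner basis by Buchberger's algorithm.
f_1 = -2*x - 12*y - 20, LT = x.
f_2 = 7*x - 11*y - 36, LT = x.

S(f_1,f_2): lcm = x. S = 53/7*y + 106/7.
  leading term y: no divisor's leading term divides it; move 53/7*y to the remainder.
  leading term 1: no divisor's leading term divides it; move 106/7 to the remainder.
  remainder 53/7*y + 106/7 ≠ 0; add h_3 = 53/7*y + 106/7 to the basis.

The other S-polynomials (S(f_1,h_3), S(f_2,h_3)) all reduce to 0 modulo the current basis, so we have a Gröbner basis.
Inter-reduce: drop elements whose leading term is divisible by another's, tail-reduce, and make monic.
Reduced Gröbner basis: {x - 2, y + 2}.

From the last basis element, y + 2 = 0, so y takes values in {-2}. Each choice, substituted upward through the basis, yields the corresponding point(s) of the solution set.
  y = -2: the earlier basis element becomes x - 2 = 0, giving x = 2 — point (2, -2).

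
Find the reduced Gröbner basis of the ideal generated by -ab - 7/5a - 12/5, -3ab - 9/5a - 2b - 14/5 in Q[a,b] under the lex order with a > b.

G = {a - 5/6b + 11/6, b^2 - 4/5b - 1/5}

f_1 = -ab - 7/5a - 12/5, LT = ab.
f_2 = -3ab - 9/5a - 2b - 14/5, LT = ab.

S(f_1,f_2): lcm = ab. S = 4/5a - 2/3b + 22/15.
  leading term a: no divisor's leading term divides it; move 4/5a to the remainder.
  leading term b: no divisor's leading term divides it; move -2/3b to the remainder.
  leading term 1: no divisor's leading term divides it; move 22/15 to the remainder.
  remainder 4/5a - 2/3b + 22/15 ≠ 0; add g_3 = 4/5a - 2/3b + 22/15 to the basis.

S(f_1,g_3): lcm = ab. S = 7/5a + 5/6b^2 - 11/6b + 12/5.
  leading term a: subtract (7/4)·g_3 from 7/5a + 5/6b^2 - 11/6b + 12/5 → 5/6b^2 - 2/3b - 1/6
  leading term b^2: no divisor's leading term divides it; move 5/6b^2 to the remainder.
  leading term b: no divisor's leading term divides it; move -2/3b to the remainder.
  leading term 1: no divisor's leading term divides it; move -1/6 to the remainder.
  remainder 5/6b^2 - 2/3b - 1/6 ≠ 0; add g_4 = 5/6b^2 - 2/3b - 1/6 to the basis.

The other S-polynomials (S(f_2,g_3), S(f_1,g_4), S(f_2,g_4), S(g_3,g_4)) all reduce to 0 modulo the current basis, so we have a Gröbner basis.
Inter-reduce: drop elements whose leading term is divisible by another's, tail-reduce, and make monic.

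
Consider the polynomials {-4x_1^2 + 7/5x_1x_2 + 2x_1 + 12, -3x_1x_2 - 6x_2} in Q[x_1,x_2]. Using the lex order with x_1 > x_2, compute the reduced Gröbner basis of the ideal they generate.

f_1 = -4x_1^2 + 7/5x_1x_2 + 2x_1 + 12, LT = x_1^2.
f_2 = -3x_1x_2 - 6x_2, LT = x_1x_2.

S(f_1,f_2): lcm = x_1^2x_2. S = -7/20x_1x_2^2 - 5/2x_1x_2 - 3x_2.
  reduce S modulo (f_1, f_2):
  remainder 7/10x_2^2 + 2x_2 ≠ 0; add g_3 = 7/10x_2^2 + 2x_2 to the basis.

The other S-polynomials (S(f_1,g_3), S(f_2,g_3)) all reduce to 0 modulo the current basis, so we have a Gröbner basis.

G = {x_1^2 - 1/2x_1 + 7/10x_2 - 3, x_1x_2 + 2x_2, x_2^2 + 20/7x_2}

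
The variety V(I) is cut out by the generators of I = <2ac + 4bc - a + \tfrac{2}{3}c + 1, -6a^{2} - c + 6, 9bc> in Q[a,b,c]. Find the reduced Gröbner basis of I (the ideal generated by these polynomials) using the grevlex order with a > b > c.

f_1 = 2ac + 4bc - a + \tfrac{2}{3}c + 1, LT = ac.
f_2 = -6a^{2} - c + 6, LT = a^{2}.
f_3 = 9bc, LT = bc.

S(f_1,f_2): lcm = a^{2}c. S = 2abc - \tfrac{1}{2}a^{2} + \tfrac{1}{3}ac - \tfrac{1}{6}c^{2} + \tfrac{1}{2}a + c.
  leading term abc: subtract (b)·f_1 from 2abc - \tfrac{1}{2}a^{2} + \tfrac{1}{3}ac - \tfrac{1}{6}c^{2} + \tfrac{1}{2}a + c → -4b^{2}c - \tfrac{1}{2}a^{2} + ab + \tfrac{1}{3}ac - \tfrac{2}{3}bc - \tfrac{1}{6}c^{2} + \tfrac{1}{2}a - b + c
  leading term b^{2}c: subtract (-\tfrac{4}{9}b)·f_3 from -4b^{2}c - \tfrac{1}{2}a^{2} + ab + \tfrac{1}{3}ac - \tfrac{2}{3}bc - \tfrac{1}{6}c^{2} + \tfrac{1}{2}a - b + c → -\tfrac{1}{2}a^{2} + ab + \tfrac{1}{3}ac - \tfrac{2}{3}bc - \tfrac{1}{6}c^{2} + \tfrac{1}{2}a - b + c
  leading term a^{2}: subtract (\tfrac{1}{12})·f_2 from -\tfrac{1}{2}a^{2} + ab + \tfrac{1}{3}ac - \tfrac{2}{3}bc - \tfrac{1}{6}c^{2} + \tfrac{1}{2}a - b + c → ab + \tfrac{1}{3}ac - \tfrac{2}{3}bc - \tfrac{1}{6}c^{2} + \tfrac{1}{2}a - b + \tfrac{13}{12}c - \tfrac{1}{2}
  leading term ab: no divisor's leading term divides it; move ab to the remainder.
  leading term ac: subtract (\tfrac{1}{6})·f_1 from \tfrac{1}{3}ac - \tfrac{2}{3}bc - \tfrac{1}{6}c^{2} + \tfrac{1}{2}a - b + \tfrac{13}{12}c - \tfrac{1}{2} → -\tfrac{4}{3}bc - \tfrac{1}{6}c^{2} + \tfrac{2}{3}a - b + \tfrac{35}{36}c - \tfrac{2}{3}
  leading term bc: subtract (-\tfrac{4}{27})·f_3 from -\tfrac{4}{3}bc - \tfrac{1}{6}c^{2} + \tfrac{2}{3}a - b + \tfrac{35}{36}c - \tfrac{2}{3} → -\tfrac{1}{6}c^{2} + \tfrac{2}{3}a - b + \tfrac{35}{36}c - \tfrac{2}{3}
  leading term c^{2}: no divisor's leading term divides it; move -\tfrac{1}{6}c^{2} to the remainder.
  leading term a: no divisor's leading term divides it; move \tfrac{2}{3}a to the remainder.
  leading term b: no divisor's leading term divides it; move -b to the remainder.
  leading term c: no divisor's leading term divides it; move \tfrac{35}{36}c to the remainder.
  leading term 1: no divisor's leading term divides it; move -\tfrac{2}{3} to the remainder.
  remainder ab - \tfrac{1}{6}c^{2} + \tfrac{2}{3}a - b + \tfrac{35}{36}c - \tfrac{2}{3} ≠ 0; add g_4 = ab - \tfrac{1}{6}c^{2} + \tfrac{2}{3}a - b + \tfrac{35}{36}c - \tfrac{2}{3} to the basis.

S(f_1,f_3): lcm = abc. S = 2b^{2}c - \tfrac{1}{2}ab + \tfrac{1}{3}bc + \tfrac{1}{2}b.
  leading term b^{2}c: subtract (\tfrac{2}{9}b)·f_3 from 2b^{2}c - \tfrac{1}{2}ab + \tfrac{1}{3}bc + \tfrac{1}{2}b → -\tfrac{1}{2}ab + \tfrac{1}{3}bc + \tfrac{1}{2}b
  leading term ab: subtract (-\tfrac{1}{2})·g_4 from -\tfrac{1}{2}ab + \tfrac{1}{3}bc + \tfrac{1}{2}b → \tfrac{1}{3}bc - \tfrac{1}{12}c^{2} + \tfrac{1}{3}a + \tfrac{35}{72}c - \tfrac{1}{3}
  leading term bc: subtract (\tfrac{1}{27})·f_3 from \tfrac{1}{3}bc - \tfrac{1}{12}c^{2} + \tfrac{1}{3}a + \tfrac{35}{72}c - \tfrac{1}{3} → -\tfrac{1}{12}c^{2} + \tfrac{1}{3}a + \tfrac{35}{72}c - \tfrac{1}{3}
  leading term c^{2}: no divisor's leading term divides it; move -\tfrac{1}{12}c^{2} to the remainder.
  leading term a: no divisor's leading term divides it; move \tfrac{1}{3}a to the remainder.
  leading term c: no divisor's leading term divides it; move \tfrac{35}{72}c to the remainder.
  leading term 1: no divisor's leading term divides it; move -\tfrac{1}{3} to the remainder.
  remainder -\tfrac{1}{12}c^{2} + \tfrac{1}{3}a + \tfrac{35}{72}c - \tfrac{1}{3} ≠ 0; add g_5 = -\tfrac{1}{12}c^{2} + \tfrac{1}{3}a + \tfrac{35}{72}c - \tfrac{1}{3} to the basis.

The other S-polynomials (S(f_2,f_3), S(f_1,g_4), S(f_2,g_4), S(f_3,g_4), S(f_1,g_5), S(f_2,g_5), S(f_3,g_5), S(g_4,g_5)) all reduce to 0 modulo the current basis, so we have a Gröbner basis.

G = {a^{2} + \tfrac{1}{6}c - 1, ab - b, ac - \tfrac{1}{2}a + \tfrac{1}{3}c + \tfrac{1}{2}, bc, c^{2} - 4a - \tfrac{35}{6}c + 4}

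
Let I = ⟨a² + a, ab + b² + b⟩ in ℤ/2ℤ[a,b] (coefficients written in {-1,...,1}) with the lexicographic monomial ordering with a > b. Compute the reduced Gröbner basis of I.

f_1 = a² + a, LT = a².
f_2 = ab + b² + b, LT = ab.

S(f_1,f_2): lcm = a²b. S = ab².
  leading term ab²: subtract (b)·f_2 from ab² → b³ + b²
  leading term b³: no divisor's leading term divides it; move b³ to the remainder.
  leading term b²: no divisor's leading term divides it; move b² to the remainder.
  remainder b³ + b² ≠ 0; add g_3 = b³ + b² to the basis.

The other S-polynomials (S(f_1,g_3), S(f_2,g_3)) all reduce to 0 modulo the current basis, so we have a Gröbner basis.

G = {a² + a, ab + b² + b, b³ + b²}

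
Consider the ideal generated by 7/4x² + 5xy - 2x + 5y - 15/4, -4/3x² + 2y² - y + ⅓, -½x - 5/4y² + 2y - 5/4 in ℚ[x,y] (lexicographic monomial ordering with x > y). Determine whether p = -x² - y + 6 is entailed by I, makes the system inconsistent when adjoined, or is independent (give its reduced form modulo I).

First compute the reduced Gröbner basis of I by Buchberger's algorithm.
f_1 = 7/4x² + 5xy - 2x + 5y - 15/4, LT = x².
f_2 = -4/3x² + 2y² - y + ⅓, LT = x².
f_3 = -½x - 5/4y² + 2y - 5/4, LT = x.

S(f_1,f_2): lcm = x². S = 20/7xy - 8/7x + 3/2y² + 59/28y - 53/28.
  leading term xy: subtract (-40/7y)·f_3 from 20/7xy - 8/7x + 3/2y² + 59/28y - 53/28 → -8/7x - 50/7y³ + 181/14y² - 141/28y - 53/28
  leading term x: subtract (16/7)·f_3 from -8/7x - 50/7y³ + 181/14y² - 141/28y - 53/28 → -50/7y³ + 221/14y² - 269/28y + 27/28
  leading term y³: no divisor's leading term divides it; move -50/7y³ to the remainder.
  leading term y²: no divisor's leading term divides it; move 221/14y² to the remainder.
  leading term y: no divisor's leading term divides it; move -269/28y to the remainder.
  leading term 1: no divisor's leading term divides it; move 27/28 to the remainder.
  remainder -50/7y³ + 221/14y² - 269/28y + 27/28 ≠ 0; add h_4 = -50/7y³ + 221/14y² - 269/28y + 27/28 to the basis.

S(f_1,f_3): lcm = x². S = -5/2xy² + 48/7xy - 51/14x + 20/7y - 15/7.
  leading term xy²: subtract (5y²)·f_3 from -5/2xy² + 48/7xy - 51/14x + 20/7y - 15/7 → 48/7xy - 51/14x + 25/4y⁴ - 10y³ + 25/4y² + 20/7y - 15/7
  leading term xy: subtract (-96/7y)·f_3 from 48/7xy - 51/14x + 25/4y⁴ - 10y³ + 25/4y² + 20/7y - 15/7 → -51/14x + 25/4y⁴ - 190/7y³ + 943/28y² - 100/7y - 15/7
  leading term x: subtract (51/7)·f_3 from -51/14x + 25/4y⁴ - 190/7y³ + 943/28y² - 100/7y - 15/7 → 25/4y⁴ - 190/7y³ + 599/14y² - 202/7y + 195/28
  leading term y⁴: subtract (-⅞y)·h_4 from 25/4y⁴ - 190/7y³ + 599/14y² - 202/7y + 195/28 → -1493/112y³ + 7701/224y² - 6275/224y + 195/28
  leading term y³: subtract (1493/800)·h_4 from -1493/112y³ + 7701/224y² - 6275/224y + 195/28 → 7871/1600y² - 32269/3200y + 16527/3200
  leading term y²: no divisor's leading term divides it; move 7871/1600y² to the remainder.
  leading term y: no divisor's leading term divides it; move -32269/3200y to the remainder.
  leading term 1: no divisor's leading term divides it; move 16527/3200 to the remainder.
  remainder 7871/1600y² - 32269/3200y + 16527/3200 ≠ 0; add h_5 = 7871/1600y² - 32269/3200y + 16527/3200 to the basis.

S(h_4,h_5): lcm = y³. S = -126041/787100y² + 464599/1574200y - 27/200.
  leading term y²: subtract (-2016656/61952641)·h_5 from -126041/787100y² + 464599/1574200y - 27/200 → -4103583/123905282y + 4103583/123905282
  leading term y: no divisor's leading term divides it; move -4103583/123905282y to the remainder.
  leading term 1: no divisor's leading term divides it; move 4103583/123905282 to the remainder.
  remainder -4103583/123905282y + 4103583/123905282 ≠ 0; add h_6 = -4103583/123905282y + 4103583/123905282 to the basis.

The other S-polynomials (S(f_2,f_3), S(f_1,h_4), S(f_2,h_4), S(f_3,h_4), S(f_1,h_5), S(f_2,h_5), S(f_3,h_5), S(f_1,h_6), S(f_2,h_6), S(f_3,h_6), S(h_4,h_6), S(h_5,h_6)) all reduce to 0 modulo the current basis, so we have a Gröbner basis.
Inter-reduce: drop elements whose leading term is divisible by another's, tail-reduce, and make monic.
Reduced Gröbner basis: {x + 1, y - 1}.
Label its elements g_1 = x + 1, g_2 = y - 1.

Reduce p = -x² - y + 6 modulo G:
  leading term x²: subtract (-x)·g_1 from -x² - y + 6 → x - y + 6
  leading term x: subtract (1)·g_1 from x - y + 6 → -y + 5
  leading term y: subtract (-1)·g_2 from -y + 5 → 4
  leading term 1: no divisor's leading term divides it; move 4 to the remainder.
  normal form = 4.
The normal form is nonzero, so p ∉ I. Since p minus its normal form lies in I, I + (p) = I + (r) where r = 4; decide whether this ideal is the whole ring.
Here r = 4 is a nonzero constant, hence a unit: 1 ∈ I + (p), the Gröbner basis of I + (p) is {1}, and the enlarged system has no common solution — adjoining p is inconsistent.

The remainder on division by a Gröbner basis is unique — it is the normal form.

Adjoining -x² - y + 6 makes the ideal the whole ring: the system is inconsistent.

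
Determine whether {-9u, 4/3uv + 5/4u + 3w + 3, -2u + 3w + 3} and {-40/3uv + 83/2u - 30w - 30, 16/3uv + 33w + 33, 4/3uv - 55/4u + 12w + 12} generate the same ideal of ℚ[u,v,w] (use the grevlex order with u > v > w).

For a fixed monomial order, each ideal has a unique reduced Gröbner basis; comparing bases decides equality.
Buchberger on the first generating set:
f_1 = -9u, LT = u.
f_2 = 4/3uv + 5/4u + 3w + 3, LT = uv.
f_3 = -2u + 3w + 3, LT = u.

S(f_1,f_2): lcm = uv. S = -15/16u - 9/4w - 9/4.
  reduce S modulo (f_1, f_2, f_3):
  remainder -9/4w - 9/4 ≠ 0; add g_4 = -9/4w - 9/4 to the basis.

The other S-polynomials (S(f_1,f_3), S(f_2,f_3), S(f_1,g_4), S(f_2,g_4), S(f_3,g_4)) all reduce to 0 modulo the current basis, so we have a Gröbner basis.
Inter-reduce: drop elements whose leading term is divisible by another's, tail-reduce, and make monic.
Reduced Gröbner basis: {u, w + 1}.

Buchberger on the second generating set:
h_1 = -40/3uv + 83/2u - 30w - 30, LT = uv.
h_2 = 16/3uv + 33w + 33, LT = uv.
h_3 = 4/3uv - 55/4u + 12w + 12, LT = uv.

S(h_1,h_2): lcm = uv. S = -249/80u - 63/16w - 63/16.
  reduce S modulo (h_1, h_2, h_3):
  remainder -249/80u - 63/16w - 63/16 ≠ 0; add k_4 = -249/80u - 63/16w - 63/16 to the basis.

S(h_1,h_3): lcm = uv. S = 36/5u - 27/4w - 27/4.
  reduce S modulo (h_1, h_2, h_3, k_4):
  remainder -5265/332w - 5265/332 ≠ 0; add k_5 = -5265/332w - 5265/332 to the basis.

The other S-polynomials (S(h_2,h_3), S(h_1,k_4), S(h_2,k_4), S(h_3,k_4), S(h_1,k_5), S(h_2,k_5), S(h_3,k_5), S(k_4,k_5)) all reduce to 0 modulo the current basis, so we have a Gröbner basis.
Inter-reduce: drop elements whose leading term is divisible by another's, tail-reduce, and make monic.
Reduced Gröbner basis: {u, w + 1}.

Same reduced basis, so the two generating sets span the same ideal.

Yes, the ideals are equal.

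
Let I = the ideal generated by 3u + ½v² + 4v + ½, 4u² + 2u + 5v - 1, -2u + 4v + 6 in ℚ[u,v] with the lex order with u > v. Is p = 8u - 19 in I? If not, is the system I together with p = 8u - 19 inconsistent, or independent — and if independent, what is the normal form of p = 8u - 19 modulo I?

First compute the reduced Gröbner basis of I by Buchberger's algorithm.
f_1 = 3u + ½v² + 4v + ½, LT = u.
f_2 = 4u² + 2u + 5v - 1, LT = u².
f_3 = -2u + 4v + 6, LT = u.

S(f_1,f_2): lcm = u². S = ⅙uv² + 4/3uv - ⅓u - 5/4v + ¼.
  leading term uv²: subtract (1/18v²)·f_1 from ⅙uv² + 4/3uv - ⅓u - 5/4v + ¼ → 4/3uv - ⅓u - 1/36v⁴ - 2/9v³ - 1/36v² - 5/4v + ¼
  leading term uv: subtract (4/9v)·f_1 from 4/3uv - ⅓u - 1/36v⁴ - 2/9v³ - 1/36v² - 5/4v + ¼ → -⅓u - 1/36v⁴ - 4/9v³ - 65/36v² - 53/36v + ¼
  leading term u: subtract (-1/9)·f_1 from -⅓u - 1/36v⁴ - 4/9v³ - 65/36v² - 53/36v + ¼ → -1/36v⁴ - 4/9v³ - 7/4v² - 37/36v + 11/36
  leading term v⁴: no divisor's leading term divides it; move -1/36v⁴ to the remainder.
  leading term v³: no divisor's leading term divides it; move -4/9v³ to the remainder.
  leading term v²: no divisor's leading term divides it; move -7/4v² to the remainder.
  leading term v: no divisor's leading term divides it; move -37/36v to the remainder.
  leading term 1: no divisor's leading term divides it; move 11/36 to the remainder.
  remainder -1/36v⁴ - 4/9v³ - 7/4v² - 37/36v + 11/36 ≠ 0; add h_4 = -1/36v⁴ - 4/9v³ - 7/4v² - 37/36v + 11/36 to the basis.

S(f_1,f_3): lcm = u. S = ⅙v² + 10/3v + 19/6.
  leading term v²: no divisor's leading term divides it; move ⅙v² to the remainder.
  leading term v: no divisor's leading term divides it; move 10/3v to the remainder.
  leading term 1: no divisor's leading term divides it; move 19/6 to the remainder.
  remainder ⅙v² + 10/3v + 19/6 ≠ 0; add h_5 = ⅙v² + 10/3v + 19/6 to the basis.

S(f_2,f_3): lcm = u². S = 2uv + 7/2u + 5/4v - ¼.
  leading term uv: subtract (⅔v)·f_1 from 2uv + 7/2u + 5/4v - ¼ → 7/2u - ⅓v³ - 8/3v² + 11/12v - ¼
  leading term u: subtract (7/6)·f_1 from 7/2u - ⅓v³ - 8/3v² + 11/12v - ¼ → -⅓v³ - 13/4v² - 15/4v - ⅚
  leading term v³: subtract (-2v)·h_5 from -⅓v³ - 13/4v² - 15/4v - ⅚ → 41/12v² + 31/12v - ⅚
  leading term v²: subtract (41/2)·h_5 from 41/12v² + 31/12v - ⅚ → -263/4v - 263/4
  leading term v: no divisor's leading term divides it; move -263/4v to the remainder.
  leading term 1: no divisor's leading term divides it; move -263/4 to the remainder.
  remainder -263/4v - 263/4 ≠ 0; add h_6 = -263/4v - 263/4 to the basis.

The other S-polynomials (S(f_1,h_4), S(f_2,h_4), S(f_3,h_4), S(f_1,h_5), S(f_2,h_5), S(f_3,h_5), S(h_4,h_5), S(f_1,h_6), S(f_2,h_6), S(f_3,h_6), S(h_4,h_6), S(h_5,h_6)) all reduce to 0 modulo the current basis, so we have a Gröbner basis.
Inter-reduce: drop elements whose leading term is divisible by another's, tail-reduce, and make monic.
Reduced Gröbner basis: {u - 1, v + 1}.
Label its elements g_1 = u - 1, g_2 = v + 1.

Reduce p = 8u - 19 modulo G:
  leading term u: subtract (8)·g_1 from 8u - 19 → -11
  leading term 1: no divisor's leading term divides it; move -11 to the remainder.
  normal form = -11.
The normal form is nonzero, so p ∉ I. Since p minus its normal form lies in I, I + (p) = I + (r) where r = -11; decide whether this ideal is the whole ring.
Here r = -11 is a nonzero constant, hence a unit: 1 ∈ I + (p), the Gröbner basis of I + (p) is {1}, and the enlarged system has no common solution — adjoining p is inconsistent.

Adjoining 8u - 19 makes the ideal the whole ring: the system is inconsistent.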